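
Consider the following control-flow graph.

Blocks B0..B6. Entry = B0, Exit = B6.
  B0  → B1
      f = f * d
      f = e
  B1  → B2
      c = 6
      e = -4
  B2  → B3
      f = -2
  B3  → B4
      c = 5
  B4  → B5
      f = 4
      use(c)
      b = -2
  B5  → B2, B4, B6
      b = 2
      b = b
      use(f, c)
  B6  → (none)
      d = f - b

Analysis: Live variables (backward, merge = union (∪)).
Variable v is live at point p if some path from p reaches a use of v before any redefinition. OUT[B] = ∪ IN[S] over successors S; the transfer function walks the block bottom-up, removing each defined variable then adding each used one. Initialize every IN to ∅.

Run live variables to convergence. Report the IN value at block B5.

Converged values:
  B0:   IN={d, e, f}   OUT={}
  B1:   IN={}   OUT={}
  B2:   IN={}   OUT={}
  B3:   IN={}   OUT={c}
  B4:   IN={c}   OUT={c, f}
  B5:   IN={c, f}   OUT={b, c, f}
  B6:   IN={b, f}   OUT={}

Merge at B5: OUT[B5] = IN[B2] ⊔ IN[B4] ⊔ IN[B6] = {b, c, f}
Applying B5's transfer function to that OUT value gives IN[B5] (row B5 above).

Answer: {c, f}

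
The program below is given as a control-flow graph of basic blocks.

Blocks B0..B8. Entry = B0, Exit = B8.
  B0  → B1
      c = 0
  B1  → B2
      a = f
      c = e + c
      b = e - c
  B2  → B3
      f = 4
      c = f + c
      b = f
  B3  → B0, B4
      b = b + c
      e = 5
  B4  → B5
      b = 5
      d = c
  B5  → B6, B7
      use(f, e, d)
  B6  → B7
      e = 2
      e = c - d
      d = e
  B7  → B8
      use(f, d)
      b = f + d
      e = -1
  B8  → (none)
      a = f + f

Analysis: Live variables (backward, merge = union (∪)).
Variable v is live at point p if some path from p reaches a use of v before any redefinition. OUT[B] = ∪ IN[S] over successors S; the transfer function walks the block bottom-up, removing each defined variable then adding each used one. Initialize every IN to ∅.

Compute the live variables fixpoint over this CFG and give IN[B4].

Fixpoint table:
  B0:   IN={e, f}   OUT={c, e, f}
  B1:   IN={c, e, f}   OUT={c}
  B2:   IN={c}   OUT={b, c, f}
  B3:   IN={b, c, f}   OUT={c, e, f}
  B4:   IN={c, e, f}   OUT={c, d, e, f}
  B5:   IN={c, d, e, f}   OUT={c, d, f}
  B6:   IN={c, d, f}   OUT={d, f}
  B7:   IN={d, f}   OUT={f}
  B8:   IN={f}   OUT={}

Merge at B4: OUT[B4] = IN[B5] = {c, d, e, f}
Applying B4's transfer function to that OUT value gives IN[B4] (row B4 above).

Answer: {c, e, f}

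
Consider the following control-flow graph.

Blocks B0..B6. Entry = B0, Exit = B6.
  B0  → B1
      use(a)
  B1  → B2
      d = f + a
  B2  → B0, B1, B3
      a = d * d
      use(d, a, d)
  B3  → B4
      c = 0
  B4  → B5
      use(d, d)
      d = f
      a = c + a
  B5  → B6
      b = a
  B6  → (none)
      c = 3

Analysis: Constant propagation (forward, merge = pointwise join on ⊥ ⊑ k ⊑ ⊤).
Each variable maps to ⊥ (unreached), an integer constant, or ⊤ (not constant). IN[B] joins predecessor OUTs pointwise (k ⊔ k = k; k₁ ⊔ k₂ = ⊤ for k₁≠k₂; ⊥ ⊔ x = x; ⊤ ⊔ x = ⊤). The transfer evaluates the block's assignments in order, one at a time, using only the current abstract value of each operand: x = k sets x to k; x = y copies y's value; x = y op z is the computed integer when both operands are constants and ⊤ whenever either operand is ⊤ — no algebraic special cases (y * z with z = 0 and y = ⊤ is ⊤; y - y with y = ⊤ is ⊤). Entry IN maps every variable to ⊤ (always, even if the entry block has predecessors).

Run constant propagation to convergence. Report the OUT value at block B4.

Per-block solution:
  B0:  IN=(all ⊤)  OUT=(all ⊤)
  B1:  IN=(all ⊤)  OUT=(all ⊤)
  B2:  IN=(all ⊤)  OUT=(all ⊤)
  B3:  IN=(all ⊤)  OUT={c:0; rest ⊤}
  B4:  IN={c:0; rest ⊤}  OUT={c:0; rest ⊤}
  B5:  IN={c:0; rest ⊤}  OUT={c:0; rest ⊤}
  B6:  IN={c:0; rest ⊤}  OUT={c:3; rest ⊤}

Merge at B4: IN[B4] = OUT[B3] = {a: ⊤, b: ⊤, c: 0, d: ⊤, e: ⊤, f: ⊤}
Applying B4's transfer function to that IN value gives OUT[B4] (row B4 above).

Answer: {a: ⊤, b: ⊤, c: 0, d: ⊤, e: ⊤, f: ⊤}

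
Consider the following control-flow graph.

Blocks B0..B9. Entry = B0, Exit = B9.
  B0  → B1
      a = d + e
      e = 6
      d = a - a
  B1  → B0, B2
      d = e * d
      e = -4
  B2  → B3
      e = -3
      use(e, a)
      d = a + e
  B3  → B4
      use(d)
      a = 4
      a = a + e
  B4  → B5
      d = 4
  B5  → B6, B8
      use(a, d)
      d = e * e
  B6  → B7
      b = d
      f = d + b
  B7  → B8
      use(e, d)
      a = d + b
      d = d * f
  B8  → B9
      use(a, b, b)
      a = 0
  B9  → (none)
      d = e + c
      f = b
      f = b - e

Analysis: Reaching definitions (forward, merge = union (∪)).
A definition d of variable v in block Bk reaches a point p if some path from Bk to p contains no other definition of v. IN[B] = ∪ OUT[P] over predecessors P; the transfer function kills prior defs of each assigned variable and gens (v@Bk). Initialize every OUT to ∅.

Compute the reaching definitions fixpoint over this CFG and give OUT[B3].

Converged values:
  B0: | IN={a@B0, d@B1, e@B1} | OUT={a@B0, d@B0, e@B0}
  B1: | IN={a@B0, d@B0, e@B0} | OUT={a@B0, d@B1, e@B1}
  B2: | IN={a@B0, d@B1, e@B1} | OUT={a@B0, d@B2, e@B2}
  B3: | IN={a@B0, d@B2, e@B2} | OUT={a@B3, d@B2, e@B2}
  B4: | IN={a@B3, d@B2, e@B2} | OUT={a@B3, d@B4, e@B2}
  B5: | IN={a@B3, d@B4, e@B2} | OUT={a@B3, d@B5, e@B2}
  B6: | IN={a@B3, d@B5, e@B2} | OUT={a@B3, b@B6, d@B5, e@B2, f@B6}
  B7: | IN={a@B3, b@B6, d@B5, e@B2, f@B6} | OUT={a@B7, b@B6, d@B7, e@B2, f@B6}
  B8: | IN={a@B3, a@B7, b@B6, d@B5, d@B7, e@B2, f@B6} | OUT={a@B8, b@B6, d@B5, d@B7, e@B2, f@B6}
  B9: | IN={a@B8, b@B6, d@B5, d@B7, e@B2, f@B6} | OUT={a@B8, b@B6, d@B9, e@B2, f@B9}

Merge at B3: IN[B3] = OUT[B2] = {a@B0, d@B2, e@B2}
Applying B3's transfer function to that IN value gives OUT[B3] (row B3 above).

Answer: {a@B3, d@B2, e@B2}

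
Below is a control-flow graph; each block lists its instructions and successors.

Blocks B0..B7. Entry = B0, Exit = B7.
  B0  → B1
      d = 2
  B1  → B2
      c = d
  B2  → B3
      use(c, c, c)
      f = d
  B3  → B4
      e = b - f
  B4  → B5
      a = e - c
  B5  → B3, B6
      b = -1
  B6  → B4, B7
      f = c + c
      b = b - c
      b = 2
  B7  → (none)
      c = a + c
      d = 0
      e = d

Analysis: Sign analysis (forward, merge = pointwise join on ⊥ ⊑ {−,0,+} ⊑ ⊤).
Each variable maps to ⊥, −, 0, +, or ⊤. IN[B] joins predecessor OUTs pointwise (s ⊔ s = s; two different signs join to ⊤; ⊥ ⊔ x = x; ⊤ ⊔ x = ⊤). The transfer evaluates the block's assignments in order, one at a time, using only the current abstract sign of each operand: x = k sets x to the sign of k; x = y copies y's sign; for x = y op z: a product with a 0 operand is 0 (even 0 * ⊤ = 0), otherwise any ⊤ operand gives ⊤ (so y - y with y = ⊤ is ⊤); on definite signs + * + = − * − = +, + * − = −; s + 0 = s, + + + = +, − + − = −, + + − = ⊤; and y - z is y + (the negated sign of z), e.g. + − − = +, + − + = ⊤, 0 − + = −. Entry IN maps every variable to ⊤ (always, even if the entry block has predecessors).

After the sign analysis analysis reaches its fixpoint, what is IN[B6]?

Converged values:
  B0: | IN=(all ⊤) | OUT={d:+; rest ⊤}
  B1: | IN={d:+; rest ⊤} | OUT={c:+, d:+; rest ⊤}
  B2: | IN={c:+, d:+; rest ⊤} | OUT={c:+, d:+, f:+; rest ⊤}
  B3: | IN={c:+, d:+, f:+; rest ⊤} | OUT={c:+, d:+, f:+; rest ⊤}
  B4: | IN={c:+, d:+, f:+; rest ⊤} | OUT={c:+, d:+, f:+; rest ⊤}
  B5: | IN={c:+, d:+, f:+; rest ⊤} | OUT={b:-, c:+, d:+, f:+; rest ⊤}
  B6: | IN={b:-, c:+, d:+, f:+; rest ⊤} | OUT={b:+, c:+, d:+, f:+; rest ⊤}
  B7: | IN={b:+, c:+, d:+, f:+; rest ⊤} | OUT={b:+, d:0, e:0, f:+; rest ⊤}

Merge at B6: IN[B6] = OUT[B5] = {a: ⊤, b: -, c: +, d: +, e: ⊤, f: +}

Answer: {a: ⊤, b: -, c: +, d: +, e: ⊤, f: +}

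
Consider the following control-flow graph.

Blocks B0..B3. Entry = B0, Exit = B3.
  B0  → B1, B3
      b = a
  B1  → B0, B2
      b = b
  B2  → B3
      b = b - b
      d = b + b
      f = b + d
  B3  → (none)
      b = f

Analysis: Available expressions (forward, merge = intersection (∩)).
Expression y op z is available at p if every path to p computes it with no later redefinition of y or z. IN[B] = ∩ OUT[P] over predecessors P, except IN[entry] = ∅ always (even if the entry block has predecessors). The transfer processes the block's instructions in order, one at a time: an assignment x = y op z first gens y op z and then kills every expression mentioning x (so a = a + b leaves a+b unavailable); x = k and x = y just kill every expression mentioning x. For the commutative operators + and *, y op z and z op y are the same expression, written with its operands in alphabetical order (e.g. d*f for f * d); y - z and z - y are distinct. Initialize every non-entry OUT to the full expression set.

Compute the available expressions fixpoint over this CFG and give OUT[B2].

Answer: {b+b, b+d}

Working:
Fixpoint table:
  B0: | IN={} | OUT={}
  B1: | IN={} | OUT={}
  B2: | IN={} | OUT={b+b, b+d}
  B3: | IN={} | OUT={}

Merge at B2: IN[B2] = OUT[B1] = {}
Applying B2's transfer function to that IN value gives OUT[B2] (row B2 above).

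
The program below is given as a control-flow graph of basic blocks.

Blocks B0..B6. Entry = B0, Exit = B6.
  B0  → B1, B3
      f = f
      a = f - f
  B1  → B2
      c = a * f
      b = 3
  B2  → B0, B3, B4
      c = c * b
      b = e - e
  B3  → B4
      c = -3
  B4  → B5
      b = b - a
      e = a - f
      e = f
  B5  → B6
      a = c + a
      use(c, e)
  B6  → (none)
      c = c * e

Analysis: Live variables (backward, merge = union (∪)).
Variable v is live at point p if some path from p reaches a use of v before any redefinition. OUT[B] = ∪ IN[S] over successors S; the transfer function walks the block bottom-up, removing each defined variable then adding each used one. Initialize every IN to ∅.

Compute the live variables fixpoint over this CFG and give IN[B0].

Converged values:
  B0: | IN={b, e, f} | OUT={a, b, e, f}
  B1: | IN={a, e, f} | OUT={a, b, c, e, f}
  B2: | IN={a, b, c, e, f} | OUT={a, b, c, e, f}
  B3: | IN={a, b, f} | OUT={a, b, c, f}
  B4: | IN={a, b, c, f} | OUT={a, c, e}
  B5: | IN={a, c, e} | OUT={c, e}
  B6: | IN={c, e} | OUT={}

Merge at B0: OUT[B0] = IN[B1] ⊔ IN[B3] = {a, b, e, f}
Applying B0's transfer function to that OUT value gives IN[B0] (row B0 above).

Answer: {b, e, f}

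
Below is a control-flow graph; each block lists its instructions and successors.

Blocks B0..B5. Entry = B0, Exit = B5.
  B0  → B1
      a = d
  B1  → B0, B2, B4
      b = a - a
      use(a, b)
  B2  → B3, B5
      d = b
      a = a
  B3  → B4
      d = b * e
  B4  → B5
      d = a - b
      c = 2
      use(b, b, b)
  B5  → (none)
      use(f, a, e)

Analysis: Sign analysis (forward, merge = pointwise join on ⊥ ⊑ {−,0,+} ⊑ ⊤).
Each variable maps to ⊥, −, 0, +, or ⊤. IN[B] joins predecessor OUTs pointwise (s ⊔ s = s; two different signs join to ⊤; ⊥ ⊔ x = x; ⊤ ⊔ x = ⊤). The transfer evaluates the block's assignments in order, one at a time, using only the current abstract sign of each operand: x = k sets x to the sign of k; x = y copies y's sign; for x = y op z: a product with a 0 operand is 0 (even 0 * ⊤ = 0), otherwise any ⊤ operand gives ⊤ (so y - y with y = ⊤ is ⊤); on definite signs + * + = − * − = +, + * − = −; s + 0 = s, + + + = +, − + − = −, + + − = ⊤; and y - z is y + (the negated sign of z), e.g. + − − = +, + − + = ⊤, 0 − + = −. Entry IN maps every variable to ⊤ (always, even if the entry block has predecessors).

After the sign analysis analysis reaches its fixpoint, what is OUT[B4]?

Answer: {a: ⊤, b: ⊤, c: +, d: ⊤, e: ⊤, f: ⊤}

Trace:
Converged values:
  B0: | IN=(all ⊤) | OUT=(all ⊤)
  B1: | IN=(all ⊤) | OUT=(all ⊤)
  B2: | IN=(all ⊤) | OUT=(all ⊤)
  B3: | IN=(all ⊤) | OUT=(all ⊤)
  B4: | IN=(all ⊤) | OUT={c:+; rest ⊤}
  B5: | IN=(all ⊤) | OUT=(all ⊤)

Merge at B4: IN[B4] = OUT[B1] ⊔ OUT[B3] = {a: ⊤, b: ⊤, c: ⊤, d: ⊤, e: ⊤, f: ⊤}
Applying B4's transfer function to that IN value gives OUT[B4] (row B4 above).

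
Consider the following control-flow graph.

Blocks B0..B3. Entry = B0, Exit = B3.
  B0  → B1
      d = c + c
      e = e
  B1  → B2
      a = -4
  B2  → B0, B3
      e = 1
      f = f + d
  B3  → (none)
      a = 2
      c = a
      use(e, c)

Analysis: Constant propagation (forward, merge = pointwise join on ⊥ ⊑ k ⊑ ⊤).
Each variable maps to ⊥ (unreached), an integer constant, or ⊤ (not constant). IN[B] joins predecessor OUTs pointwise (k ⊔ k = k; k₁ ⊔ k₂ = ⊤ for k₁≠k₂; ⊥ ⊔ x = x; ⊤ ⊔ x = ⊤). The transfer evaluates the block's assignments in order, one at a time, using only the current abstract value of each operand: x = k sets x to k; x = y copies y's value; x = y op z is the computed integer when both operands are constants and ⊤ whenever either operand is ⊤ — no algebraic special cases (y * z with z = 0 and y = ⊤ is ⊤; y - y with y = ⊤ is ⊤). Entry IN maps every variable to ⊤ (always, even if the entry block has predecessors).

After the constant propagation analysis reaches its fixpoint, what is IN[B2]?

Answer: {a: -4, b: ⊤, c: ⊤, d: ⊤, e: ⊤, f: ⊤}

Working:
Fixpoint table:
  B0:  IN=(all ⊤)  OUT=(all ⊤)
  B1:  IN=(all ⊤)  OUT={a:-4; rest ⊤}
  B2:  IN={a:-4; rest ⊤}  OUT={a:-4, e:1; rest ⊤}
  B3:  IN={a:-4, e:1; rest ⊤}  OUT={a:2, c:2, e:1; rest ⊤}

Merge at B2: IN[B2] = OUT[B1] = {a: -4, b: ⊤, c: ⊤, d: ⊤, e: ⊤, f: ⊤}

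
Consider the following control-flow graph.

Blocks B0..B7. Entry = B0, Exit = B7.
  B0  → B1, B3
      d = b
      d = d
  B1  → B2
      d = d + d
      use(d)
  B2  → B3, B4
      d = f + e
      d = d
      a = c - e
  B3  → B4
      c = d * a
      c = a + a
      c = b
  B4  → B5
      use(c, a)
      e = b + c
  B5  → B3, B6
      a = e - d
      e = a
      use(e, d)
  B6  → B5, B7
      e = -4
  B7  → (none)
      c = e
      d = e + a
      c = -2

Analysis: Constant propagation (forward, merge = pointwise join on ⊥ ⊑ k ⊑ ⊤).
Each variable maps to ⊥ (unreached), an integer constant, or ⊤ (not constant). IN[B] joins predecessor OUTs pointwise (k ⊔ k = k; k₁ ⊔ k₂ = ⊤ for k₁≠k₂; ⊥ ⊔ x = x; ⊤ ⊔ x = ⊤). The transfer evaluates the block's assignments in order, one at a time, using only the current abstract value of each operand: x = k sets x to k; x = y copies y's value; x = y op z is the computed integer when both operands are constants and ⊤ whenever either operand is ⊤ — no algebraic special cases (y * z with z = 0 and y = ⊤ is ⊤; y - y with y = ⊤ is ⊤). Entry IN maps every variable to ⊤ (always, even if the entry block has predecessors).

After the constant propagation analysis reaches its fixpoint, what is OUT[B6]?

Fixpoint table:
  B0: | IN=(all ⊤) | OUT=(all ⊤)
  B1: | IN=(all ⊤) | OUT=(all ⊤)
  B2: | IN=(all ⊤) | OUT=(all ⊤)
  B3: | IN=(all ⊤) | OUT=(all ⊤)
  B4: | IN=(all ⊤) | OUT=(all ⊤)
  B5: | IN=(all ⊤) | OUT=(all ⊤)
  B6: | IN=(all ⊤) | OUT={e:-4; rest ⊤}
  B7: | IN={e:-4; rest ⊤} | OUT={c:-2, e:-4; rest ⊤}

Merge at B6: IN[B6] = OUT[B5] = {a: ⊤, b: ⊤, c: ⊤, d: ⊤, e: ⊤, f: ⊤}
Applying B6's transfer function to that IN value gives OUT[B6] (row B6 above).

Answer: {a: ⊤, b: ⊤, c: ⊤, d: ⊤, e: -4, f: ⊤}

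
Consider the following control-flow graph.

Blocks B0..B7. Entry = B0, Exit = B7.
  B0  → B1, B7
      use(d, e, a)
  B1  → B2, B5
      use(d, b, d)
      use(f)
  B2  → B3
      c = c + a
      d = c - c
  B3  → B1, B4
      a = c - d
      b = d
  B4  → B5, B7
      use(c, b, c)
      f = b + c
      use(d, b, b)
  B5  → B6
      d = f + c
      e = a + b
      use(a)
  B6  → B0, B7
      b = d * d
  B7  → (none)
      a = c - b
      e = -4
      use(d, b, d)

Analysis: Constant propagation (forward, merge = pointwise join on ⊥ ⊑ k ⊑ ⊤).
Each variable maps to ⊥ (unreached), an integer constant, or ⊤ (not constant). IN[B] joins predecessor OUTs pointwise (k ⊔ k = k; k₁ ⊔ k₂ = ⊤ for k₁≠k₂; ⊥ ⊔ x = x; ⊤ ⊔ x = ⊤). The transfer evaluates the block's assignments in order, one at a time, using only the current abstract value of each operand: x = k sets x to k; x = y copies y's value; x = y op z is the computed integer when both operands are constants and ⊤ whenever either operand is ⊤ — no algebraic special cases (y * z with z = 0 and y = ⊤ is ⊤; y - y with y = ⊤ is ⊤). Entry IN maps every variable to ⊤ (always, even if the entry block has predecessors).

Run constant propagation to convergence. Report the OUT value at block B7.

Fixpoint table:
  B0:   IN=(all ⊤)   OUT=(all ⊤)
  B1:   IN=(all ⊤)   OUT=(all ⊤)
  B2:   IN=(all ⊤)   OUT=(all ⊤)
  B3:   IN=(all ⊤)   OUT=(all ⊤)
  B4:   IN=(all ⊤)   OUT=(all ⊤)
  B5:   IN=(all ⊤)   OUT=(all ⊤)
  B6:   IN=(all ⊤)   OUT=(all ⊤)
  B7:   IN=(all ⊤)   OUT={e:-4; rest ⊤}

Merge at B7: IN[B7] = OUT[B0] ⊔ OUT[B4] ⊔ OUT[B6] = {a: ⊤, b: ⊤, c: ⊤, d: ⊤, e: ⊤, f: ⊤}
Applying B7's transfer function to that IN value gives OUT[B7] (row B7 above).

Answer: {a: ⊤, b: ⊤, c: ⊤, d: ⊤, e: -4, f: ⊤}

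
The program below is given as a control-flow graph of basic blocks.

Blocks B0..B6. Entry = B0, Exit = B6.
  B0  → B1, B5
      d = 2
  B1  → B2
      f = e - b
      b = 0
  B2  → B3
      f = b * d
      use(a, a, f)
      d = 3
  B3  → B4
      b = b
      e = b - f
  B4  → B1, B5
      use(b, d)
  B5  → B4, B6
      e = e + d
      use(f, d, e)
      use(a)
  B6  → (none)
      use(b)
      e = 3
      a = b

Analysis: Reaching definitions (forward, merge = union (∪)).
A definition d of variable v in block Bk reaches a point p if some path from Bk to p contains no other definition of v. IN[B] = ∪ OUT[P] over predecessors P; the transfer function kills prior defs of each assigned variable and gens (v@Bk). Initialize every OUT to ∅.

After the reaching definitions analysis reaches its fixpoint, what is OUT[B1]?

Answer: {b@B1, d@B0, d@B2, e@B3, e@B5, f@B1}

Trace:
Converged values:
  B0: | IN={} | OUT={d@B0}
  B1: | IN={b@B3, d@B0, d@B2, e@B3, e@B5, f@B2} | OUT={b@B1, d@B0, d@B2, e@B3, e@B5, f@B1}
  B2: | IN={b@B1, d@B0, d@B2, e@B3, e@B5, f@B1} | OUT={b@B1, d@B2, e@B3, e@B5, f@B2}
  B3: | IN={b@B1, d@B2, e@B3, e@B5, f@B2} | OUT={b@B3, d@B2, e@B3, f@B2}
  B4: | IN={b@B3, d@B0, d@B2, e@B3, e@B5, f@B2} | OUT={b@B3, d@B0, d@B2, e@B3, e@B5, f@B2}
  B5: | IN={b@B3, d@B0, d@B2, e@B3, e@B5, f@B2} | OUT={b@B3, d@B0, d@B2, e@B5, f@B2}
  B6: | IN={b@B3, d@B0, d@B2, e@B5, f@B2} | OUT={a@B6, b@B3, d@B0, d@B2, e@B6, f@B2}

Merge at B1: IN[B1] = OUT[B0] ⊔ OUT[B4] = {b@B3, d@B0, d@B2, e@B3, e@B5, f@B2}
Applying B1's transfer function to that IN value gives OUT[B1] (row B1 above).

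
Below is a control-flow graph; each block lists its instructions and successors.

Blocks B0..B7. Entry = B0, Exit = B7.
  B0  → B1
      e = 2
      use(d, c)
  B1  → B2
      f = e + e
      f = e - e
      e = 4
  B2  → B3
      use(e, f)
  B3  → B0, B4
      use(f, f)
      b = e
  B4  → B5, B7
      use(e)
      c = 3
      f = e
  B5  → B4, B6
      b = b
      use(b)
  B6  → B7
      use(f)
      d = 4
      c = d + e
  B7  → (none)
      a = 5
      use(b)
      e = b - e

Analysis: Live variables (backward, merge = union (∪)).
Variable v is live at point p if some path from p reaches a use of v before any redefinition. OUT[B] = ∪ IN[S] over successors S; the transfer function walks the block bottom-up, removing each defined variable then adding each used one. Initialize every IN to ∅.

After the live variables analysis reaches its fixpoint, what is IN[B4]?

Answer: {b, e}

Working:
Fixpoint table:
  B0: | IN={c, d} | OUT={c, d, e}
  B1: | IN={c, d, e} | OUT={c, d, e, f}
  B2: | IN={c, d, e, f} | OUT={c, d, e, f}
  B3: | IN={c, d, e, f} | OUT={b, c, d, e}
  B4: | IN={b, e} | OUT={b, e, f}
  B5: | IN={b, e, f} | OUT={b, e, f}
  B6: | IN={b, e, f} | OUT={b, e}
  B7: | IN={b, e} | OUT={}

Merge at B4: OUT[B4] = IN[B5] ⊔ IN[B7] = {b, e, f}
Applying B4's transfer function to that OUT value gives IN[B4] (row B4 above).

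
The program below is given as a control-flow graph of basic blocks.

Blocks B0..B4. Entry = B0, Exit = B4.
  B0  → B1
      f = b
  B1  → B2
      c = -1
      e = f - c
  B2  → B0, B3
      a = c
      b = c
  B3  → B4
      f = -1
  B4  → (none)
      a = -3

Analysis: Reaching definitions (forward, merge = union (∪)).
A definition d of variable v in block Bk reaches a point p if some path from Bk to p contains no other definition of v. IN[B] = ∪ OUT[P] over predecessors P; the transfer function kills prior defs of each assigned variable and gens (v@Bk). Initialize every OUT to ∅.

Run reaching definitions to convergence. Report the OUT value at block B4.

Fixpoint table:
  B0:   IN={a@B2, b@B2, c@B1, e@B1, f@B0}   OUT={a@B2, b@B2, c@B1, e@B1, f@B0}
  B1:   IN={a@B2, b@B2, c@B1, e@B1, f@B0}   OUT={a@B2, b@B2, c@B1, e@B1, f@B0}
  B2:   IN={a@B2, b@B2, c@B1, e@B1, f@B0}   OUT={a@B2, b@B2, c@B1, e@B1, f@B0}
  B3:   IN={a@B2, b@B2, c@B1, e@B1, f@B0}   OUT={a@B2, b@B2, c@B1, e@B1, f@B3}
  B4:   IN={a@B2, b@B2, c@B1, e@B1, f@B3}   OUT={a@B4, b@B2, c@B1, e@B1, f@B3}

Merge at B4: IN[B4] = OUT[B3] = {a@B2, b@B2, c@B1, e@B1, f@B3}
Applying B4's transfer function to that IN value gives OUT[B4] (row B4 above).

Answer: {a@B4, b@B2, c@B1, e@B1, f@B3}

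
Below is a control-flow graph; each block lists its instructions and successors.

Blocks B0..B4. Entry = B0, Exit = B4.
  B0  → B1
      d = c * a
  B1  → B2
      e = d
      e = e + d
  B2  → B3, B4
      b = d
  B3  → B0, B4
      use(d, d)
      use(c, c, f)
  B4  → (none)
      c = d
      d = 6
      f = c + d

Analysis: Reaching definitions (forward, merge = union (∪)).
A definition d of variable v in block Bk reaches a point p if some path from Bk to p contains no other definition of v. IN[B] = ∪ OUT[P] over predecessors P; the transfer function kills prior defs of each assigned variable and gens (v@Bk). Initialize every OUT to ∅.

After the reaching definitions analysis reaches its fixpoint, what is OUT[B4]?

Fixpoint table:
  B0:  IN={b@B2, d@B0, e@B1}  OUT={b@B2, d@B0, e@B1}
  B1:  IN={b@B2, d@B0, e@B1}  OUT={b@B2, d@B0, e@B1}
  B2:  IN={b@B2, d@B0, e@B1}  OUT={b@B2, d@B0, e@B1}
  B3:  IN={b@B2, d@B0, e@B1}  OUT={b@B2, d@B0, e@B1}
  B4:  IN={b@B2, d@B0, e@B1}  OUT={b@B2, c@B4, d@B4, e@B1, f@B4}

Merge at B4: IN[B4] = OUT[B2] ⊔ OUT[B3] = {b@B2, d@B0, e@B1}
Applying B4's transfer function to that IN value gives OUT[B4] (row B4 above).

Answer: {b@B2, c@B4, d@B4, e@B1, f@B4}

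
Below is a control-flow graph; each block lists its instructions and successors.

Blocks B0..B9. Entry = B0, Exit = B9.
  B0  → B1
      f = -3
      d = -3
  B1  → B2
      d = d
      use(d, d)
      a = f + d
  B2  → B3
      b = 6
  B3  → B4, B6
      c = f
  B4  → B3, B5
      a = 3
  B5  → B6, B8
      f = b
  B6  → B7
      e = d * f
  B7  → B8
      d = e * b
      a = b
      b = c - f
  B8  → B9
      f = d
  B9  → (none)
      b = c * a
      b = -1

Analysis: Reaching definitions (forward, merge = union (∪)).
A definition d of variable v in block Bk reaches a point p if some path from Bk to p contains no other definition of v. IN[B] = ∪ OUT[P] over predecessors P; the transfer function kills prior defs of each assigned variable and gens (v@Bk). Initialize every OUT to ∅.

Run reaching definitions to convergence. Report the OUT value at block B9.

Answer: {a@B4, a@B7, b@B9, c@B3, d@B1, d@B7, e@B6, f@B8}

Trace:
Per-block solution:
  B0: | IN={} | OUT={d@B0, f@B0}
  B1: | IN={d@B0, f@B0} | OUT={a@B1, d@B1, f@B0}
  B2: | IN={a@B1, d@B1, f@B0} | OUT={a@B1, b@B2, d@B1, f@B0}
  B3: | IN={a@B1, a@B4, b@B2, c@B3, d@B1, f@B0} | OUT={a@B1, a@B4, b@B2, c@B3, d@B1, f@B0}
  B4: | IN={a@B1, a@B4, b@B2, c@B3, d@B1, f@B0} | OUT={a@B4, b@B2, c@B3, d@B1, f@B0}
  B5: | IN={a@B4, b@B2, c@B3, d@B1, f@B0} | OUT={a@B4, b@B2, c@B3, d@B1, f@B5}
  B6: | IN={a@B1, a@B4, b@B2, c@B3, d@B1, f@B0, f@B5} | OUT={a@B1, a@B4, b@B2, c@B3, d@B1, e@B6, f@B0, f@B5}
  B7: | IN={a@B1, a@B4, b@B2, c@B3, d@B1, e@B6, f@B0, f@B5} | OUT={a@B7, b@B7, c@B3, d@B7, e@B6, f@B0, f@B5}
  B8: | IN={a@B4, a@B7, b@B2, b@B7, c@B3, d@B1, d@B7, e@B6, f@B0, f@B5} | OUT={a@B4, a@B7, b@B2, b@B7, c@B3, d@B1, d@B7, e@B6, f@B8}
  B9: | IN={a@B4, a@B7, b@B2, b@B7, c@B3, d@B1, d@B7, e@B6, f@B8} | OUT={a@B4, a@B7, b@B9, c@B3, d@B1, d@B7, e@B6, f@B8}

Merge at B9: IN[B9] = OUT[B8] = {a@B4, a@B7, b@B2, b@B7, c@B3, d@B1, d@B7, e@B6, f@B8}
Applying B9's transfer function to that IN value gives OUT[B9] (row B9 above).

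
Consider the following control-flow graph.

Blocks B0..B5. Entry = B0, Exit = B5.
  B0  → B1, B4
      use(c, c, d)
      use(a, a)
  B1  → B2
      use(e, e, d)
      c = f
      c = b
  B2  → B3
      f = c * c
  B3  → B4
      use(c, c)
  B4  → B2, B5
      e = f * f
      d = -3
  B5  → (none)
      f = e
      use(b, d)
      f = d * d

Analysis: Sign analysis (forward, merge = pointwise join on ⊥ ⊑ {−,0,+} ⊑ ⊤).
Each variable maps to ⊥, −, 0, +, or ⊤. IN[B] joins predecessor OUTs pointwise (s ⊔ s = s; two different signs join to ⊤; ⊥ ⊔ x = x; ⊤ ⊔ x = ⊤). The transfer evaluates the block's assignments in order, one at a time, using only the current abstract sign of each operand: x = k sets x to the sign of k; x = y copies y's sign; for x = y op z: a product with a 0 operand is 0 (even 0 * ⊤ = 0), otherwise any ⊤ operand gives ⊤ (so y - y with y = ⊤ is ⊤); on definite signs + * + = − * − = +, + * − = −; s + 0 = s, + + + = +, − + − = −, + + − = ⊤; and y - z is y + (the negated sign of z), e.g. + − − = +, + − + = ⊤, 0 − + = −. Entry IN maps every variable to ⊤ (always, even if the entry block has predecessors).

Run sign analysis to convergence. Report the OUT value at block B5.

Per-block solution:
  B0:  IN=(all ⊤)  OUT=(all ⊤)
  B1:  IN=(all ⊤)  OUT=(all ⊤)
  B2:  IN=(all ⊤)  OUT=(all ⊤)
  B3:  IN=(all ⊤)  OUT=(all ⊤)
  B4:  IN=(all ⊤)  OUT={d:-; rest ⊤}
  B5:  IN={d:-; rest ⊤}  OUT={d:-, f:+; rest ⊤}

Merge at B5: IN[B5] = OUT[B4] = {a: ⊤, b: ⊤, c: ⊤, d: -, e: ⊤, f: ⊤}
Applying B5's transfer function to that IN value gives OUT[B5] (row B5 above).

Answer: {a: ⊤, b: ⊤, c: ⊤, d: -, e: ⊤, f: +}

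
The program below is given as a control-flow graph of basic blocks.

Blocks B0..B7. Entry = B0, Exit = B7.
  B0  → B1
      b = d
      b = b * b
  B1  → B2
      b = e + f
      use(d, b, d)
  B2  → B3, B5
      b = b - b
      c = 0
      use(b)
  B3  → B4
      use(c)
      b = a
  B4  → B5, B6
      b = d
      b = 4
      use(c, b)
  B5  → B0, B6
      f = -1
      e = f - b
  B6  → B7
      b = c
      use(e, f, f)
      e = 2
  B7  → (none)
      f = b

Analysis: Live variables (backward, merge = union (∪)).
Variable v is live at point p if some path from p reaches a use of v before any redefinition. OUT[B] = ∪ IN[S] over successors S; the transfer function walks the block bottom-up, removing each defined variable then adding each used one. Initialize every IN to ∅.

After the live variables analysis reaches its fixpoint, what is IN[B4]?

Answer: {a, c, d, e, f}

Trace:
Converged values:
  B0:  IN={a, d, e, f}  OUT={a, d, e, f}
  B1:  IN={a, d, e, f}  OUT={a, b, d, e, f}
  B2:  IN={a, b, d, e, f}  OUT={a, b, c, d, e, f}
  B3:  IN={a, c, d, e, f}  OUT={a, c, d, e, f}
  B4:  IN={a, c, d, e, f}  OUT={a, b, c, d, e, f}
  B5:  IN={a, b, c, d}  OUT={a, c, d, e, f}
  B6:  IN={c, e, f}  OUT={b}
  B7:  IN={b}  OUT={}

Merge at B4: OUT[B4] = IN[B5] ⊔ IN[B6] = {a, b, c, d, e, f}
Applying B4's transfer function to that OUT value gives IN[B4] (row B4 above).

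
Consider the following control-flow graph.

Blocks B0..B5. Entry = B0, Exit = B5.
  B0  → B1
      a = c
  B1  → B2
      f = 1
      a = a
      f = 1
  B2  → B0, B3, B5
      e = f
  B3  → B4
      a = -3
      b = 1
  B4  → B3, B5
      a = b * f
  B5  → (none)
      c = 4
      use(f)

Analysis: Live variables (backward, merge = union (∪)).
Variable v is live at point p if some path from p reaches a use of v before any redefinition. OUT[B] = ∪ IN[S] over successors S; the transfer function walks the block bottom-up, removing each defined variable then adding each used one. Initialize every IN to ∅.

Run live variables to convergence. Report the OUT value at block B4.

Fixpoint table:
  B0:  IN={c}  OUT={a, c}
  B1:  IN={a, c}  OUT={c, f}
  B2:  IN={c, f}  OUT={c, f}
  B3:  IN={f}  OUT={b, f}
  B4:  IN={b, f}  OUT={f}
  B5:  IN={f}  OUT={}

Merge at B4: OUT[B4] = IN[B3] ⊔ IN[B5] = {f}

Answer: {f}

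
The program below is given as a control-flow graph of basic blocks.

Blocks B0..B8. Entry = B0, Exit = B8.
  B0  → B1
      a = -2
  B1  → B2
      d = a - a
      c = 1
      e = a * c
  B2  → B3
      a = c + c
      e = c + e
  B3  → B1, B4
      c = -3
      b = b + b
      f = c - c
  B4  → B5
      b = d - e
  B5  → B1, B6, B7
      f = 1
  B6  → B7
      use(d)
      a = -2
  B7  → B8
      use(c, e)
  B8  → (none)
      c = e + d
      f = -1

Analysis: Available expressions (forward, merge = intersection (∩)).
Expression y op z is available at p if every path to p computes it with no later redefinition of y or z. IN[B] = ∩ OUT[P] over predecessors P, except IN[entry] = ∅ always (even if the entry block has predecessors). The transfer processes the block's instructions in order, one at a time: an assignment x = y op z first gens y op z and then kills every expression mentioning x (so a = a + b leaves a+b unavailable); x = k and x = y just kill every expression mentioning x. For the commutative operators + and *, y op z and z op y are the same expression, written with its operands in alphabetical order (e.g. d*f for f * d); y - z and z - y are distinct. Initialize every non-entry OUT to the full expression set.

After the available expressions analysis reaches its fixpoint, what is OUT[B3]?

Per-block solution:
  B0:  IN={}  OUT={}
  B1:  IN={}  OUT={a*c, a-a}
  B2:  IN={a*c, a-a}  OUT={c+c}
  B3:  IN={c+c}  OUT={c-c}
  B4:  IN={c-c}  OUT={c-c, d-e}
  B5:  IN={c-c, d-e}  OUT={c-c, d-e}
  B6:  IN={c-c, d-e}  OUT={c-c, d-e}
  B7:  IN={c-c, d-e}  OUT={c-c, d-e}
  B8:  IN={c-c, d-e}  OUT={d+e, d-e}

Merge at B3: IN[B3] = OUT[B2] = {c+c}
Applying B3's transfer function to that IN value gives OUT[B3] (row B3 above).

Answer: {c-c}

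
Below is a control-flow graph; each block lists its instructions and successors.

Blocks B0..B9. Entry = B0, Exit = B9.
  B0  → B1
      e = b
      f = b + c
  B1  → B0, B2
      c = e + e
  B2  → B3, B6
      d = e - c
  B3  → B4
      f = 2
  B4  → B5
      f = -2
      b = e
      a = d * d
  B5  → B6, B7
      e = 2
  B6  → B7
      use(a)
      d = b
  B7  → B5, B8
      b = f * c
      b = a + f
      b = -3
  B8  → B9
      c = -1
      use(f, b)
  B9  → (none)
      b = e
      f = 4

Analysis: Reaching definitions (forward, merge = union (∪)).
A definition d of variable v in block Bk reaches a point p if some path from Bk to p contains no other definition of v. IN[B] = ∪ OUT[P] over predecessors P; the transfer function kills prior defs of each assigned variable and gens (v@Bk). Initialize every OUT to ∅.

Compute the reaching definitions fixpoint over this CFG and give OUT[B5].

Answer: {a@B4, b@B4, b@B7, c@B1, d@B2, d@B6, e@B5, f@B0, f@B4}

Derivation:
Converged values:
  B0:   IN={c@B1, e@B0, f@B0}   OUT={c@B1, e@B0, f@B0}
  B1:   IN={c@B1, e@B0, f@B0}   OUT={c@B1, e@B0, f@B0}
  B2:   IN={c@B1, e@B0, f@B0}   OUT={c@B1, d@B2, e@B0, f@B0}
  B3:   IN={c@B1, d@B2, e@B0, f@B0}   OUT={c@B1, d@B2, e@B0, f@B3}
  B4:   IN={c@B1, d@B2, e@B0, f@B3}   OUT={a@B4, b@B4, c@B1, d@B2, e@B0, f@B4}
  B5:   IN={a@B4, b@B4, b@B7, c@B1, d@B2, d@B6, e@B0, e@B5, f@B0, f@B4}   OUT={a@B4, b@B4, b@B7, c@B1, d@B2, d@B6, e@B5, f@B0, f@B4}
  B6:   IN={a@B4, b@B4, b@B7, c@B1, d@B2, d@B6, e@B0, e@B5, f@B0, f@B4}   OUT={a@B4, b@B4, b@B7, c@B1, d@B6, e@B0, e@B5, f@B0, f@B4}
  B7:   IN={a@B4, b@B4, b@B7, c@B1, d@B2, d@B6, e@B0, e@B5, f@B0, f@B4}   OUT={a@B4, b@B7, c@B1, d@B2, d@B6, e@B0, e@B5, f@B0, f@B4}
  B8:   IN={a@B4, b@B7, c@B1, d@B2, d@B6, e@B0, e@B5, f@B0, f@B4}   OUT={a@B4, b@B7, c@B8, d@B2, d@B6, e@B0, e@B5, f@B0, f@B4}
  B9:   IN={a@B4, b@B7, c@B8, d@B2, d@B6, e@B0, e@B5, f@B0, f@B4}   OUT={a@B4, b@B9, c@B8, d@B2, d@B6, e@B0, e@B5, f@B9}

Merge at B5: IN[B5] = OUT[B4] ⊔ OUT[B7] = {a@B4, b@B4, b@B7, c@B1, d@B2, d@B6, e@B0, e@B5, f@B0, f@B4}
Applying B5's transfer function to that IN value gives OUT[B5] (row B5 above).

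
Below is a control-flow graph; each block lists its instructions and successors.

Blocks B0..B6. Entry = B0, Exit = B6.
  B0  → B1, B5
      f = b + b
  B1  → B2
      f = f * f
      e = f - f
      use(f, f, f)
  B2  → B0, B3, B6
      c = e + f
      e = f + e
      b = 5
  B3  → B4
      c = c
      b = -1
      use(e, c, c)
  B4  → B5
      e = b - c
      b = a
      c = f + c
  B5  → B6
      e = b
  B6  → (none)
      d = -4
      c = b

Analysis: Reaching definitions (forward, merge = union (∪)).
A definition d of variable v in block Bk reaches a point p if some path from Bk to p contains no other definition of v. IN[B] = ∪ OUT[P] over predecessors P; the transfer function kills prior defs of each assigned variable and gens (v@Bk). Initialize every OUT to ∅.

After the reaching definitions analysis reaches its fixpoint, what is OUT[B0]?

Answer: {b@B2, c@B2, e@B2, f@B0}

Trace:
Converged values:
  B0:  IN={b@B2, c@B2, e@B2, f@B1}  OUT={b@B2, c@B2, e@B2, f@B0}
  B1:  IN={b@B2, c@B2, e@B2, f@B0}  OUT={b@B2, c@B2, e@B1, f@B1}
  B2:  IN={b@B2, c@B2, e@B1, f@B1}  OUT={b@B2, c@B2, e@B2, f@B1}
  B3:  IN={b@B2, c@B2, e@B2, f@B1}  OUT={b@B3, c@B3, e@B2, f@B1}
  B4:  IN={b@B3, c@B3, e@B2, f@B1}  OUT={b@B4, c@B4, e@B4, f@B1}
  B5:  IN={b@B2, b@B4, c@B2, c@B4, e@B2, e@B4, f@B0, f@B1}  OUT={b@B2, b@B4, c@B2, c@B4, e@B5, f@B0, f@B1}
  B6:  IN={b@B2, b@B4, c@B2, c@B4, e@B2, e@B5, f@B0, f@B1}  OUT={b@B2, b@B4, c@B6, d@B6, e@B2, e@B5, f@B0, f@B1}

Merge at B0 (entry node, so the boundary value {} is joined with the incoming edge(s)): IN[B0] = {} ⊔ OUT[B2] = {b@B2, c@B2, e@B2, f@B1}
Applying B0's transfer function to that IN value gives OUT[B0] (row B0 above).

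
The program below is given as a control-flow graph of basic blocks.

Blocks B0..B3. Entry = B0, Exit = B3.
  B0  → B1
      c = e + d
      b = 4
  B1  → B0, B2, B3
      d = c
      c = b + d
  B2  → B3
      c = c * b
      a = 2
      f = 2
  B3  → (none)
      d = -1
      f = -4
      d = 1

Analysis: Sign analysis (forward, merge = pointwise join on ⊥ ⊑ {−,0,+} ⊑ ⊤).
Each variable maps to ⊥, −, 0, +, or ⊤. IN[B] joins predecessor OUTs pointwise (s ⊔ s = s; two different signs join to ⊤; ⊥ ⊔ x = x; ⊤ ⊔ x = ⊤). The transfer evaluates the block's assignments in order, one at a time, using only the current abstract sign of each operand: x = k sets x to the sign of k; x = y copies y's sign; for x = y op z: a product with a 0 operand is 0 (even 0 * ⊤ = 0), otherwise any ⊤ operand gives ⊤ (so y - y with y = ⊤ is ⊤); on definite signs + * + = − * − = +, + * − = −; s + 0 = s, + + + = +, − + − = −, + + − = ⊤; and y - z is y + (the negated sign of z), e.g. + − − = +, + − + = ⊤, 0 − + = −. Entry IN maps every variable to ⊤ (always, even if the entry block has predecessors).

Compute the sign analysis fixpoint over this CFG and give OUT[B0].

Converged values:
  B0:   IN=(all ⊤)   OUT={b:+; rest ⊤}
  B1:   IN={b:+; rest ⊤}   OUT={b:+; rest ⊤}
  B2:   IN={b:+; rest ⊤}   OUT={a:+, b:+, f:+; rest ⊤}
  B3:   IN={b:+; rest ⊤}   OUT={b:+, d:+, f:-; rest ⊤}

Merge at B0 (entry node, so the boundary value (all ⊤) is joined with the incoming edge(s)): IN[B0] = (all ⊤) ⊔ OUT[B1] = {a: ⊤, b: ⊤, c: ⊤, d: ⊤, e: ⊤, f: ⊤}
Applying B0's transfer function to that IN value gives OUT[B0] (row B0 above).

Answer: {a: ⊤, b: +, c: ⊤, d: ⊤, e: ⊤, f: ⊤}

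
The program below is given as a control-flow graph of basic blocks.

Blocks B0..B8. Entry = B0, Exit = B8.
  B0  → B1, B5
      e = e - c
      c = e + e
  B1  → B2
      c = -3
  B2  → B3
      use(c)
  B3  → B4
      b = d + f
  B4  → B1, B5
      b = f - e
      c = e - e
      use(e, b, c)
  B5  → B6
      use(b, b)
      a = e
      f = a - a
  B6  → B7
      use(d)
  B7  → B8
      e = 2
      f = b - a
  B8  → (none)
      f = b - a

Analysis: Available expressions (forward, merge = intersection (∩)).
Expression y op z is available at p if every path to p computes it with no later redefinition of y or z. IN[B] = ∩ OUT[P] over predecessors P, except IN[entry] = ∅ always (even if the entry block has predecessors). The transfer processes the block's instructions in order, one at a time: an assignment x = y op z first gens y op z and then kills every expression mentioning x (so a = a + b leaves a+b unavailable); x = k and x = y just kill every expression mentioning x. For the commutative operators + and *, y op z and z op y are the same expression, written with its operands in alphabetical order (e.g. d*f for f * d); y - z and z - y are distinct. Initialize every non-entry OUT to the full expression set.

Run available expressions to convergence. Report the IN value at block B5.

Per-block solution:
  B0:  IN={}  OUT={e+e}
  B1:  IN={e+e}  OUT={e+e}
  B2:  IN={e+e}  OUT={e+e}
  B3:  IN={e+e}  OUT={d+f, e+e}
  B4:  IN={d+f, e+e}  OUT={d+f, e+e, e-e, f-e}
  B5:  IN={e+e}  OUT={a-a, e+e}
  B6:  IN={a-a, e+e}  OUT={a-a, e+e}
  B7:  IN={a-a, e+e}  OUT={a-a, b-a}
  B8:  IN={a-a, b-a}  OUT={a-a, b-a}

Merge at B5: IN[B5] = OUT[B0] ∩ OUT[B4] = {e+e}

Answer: {e+e}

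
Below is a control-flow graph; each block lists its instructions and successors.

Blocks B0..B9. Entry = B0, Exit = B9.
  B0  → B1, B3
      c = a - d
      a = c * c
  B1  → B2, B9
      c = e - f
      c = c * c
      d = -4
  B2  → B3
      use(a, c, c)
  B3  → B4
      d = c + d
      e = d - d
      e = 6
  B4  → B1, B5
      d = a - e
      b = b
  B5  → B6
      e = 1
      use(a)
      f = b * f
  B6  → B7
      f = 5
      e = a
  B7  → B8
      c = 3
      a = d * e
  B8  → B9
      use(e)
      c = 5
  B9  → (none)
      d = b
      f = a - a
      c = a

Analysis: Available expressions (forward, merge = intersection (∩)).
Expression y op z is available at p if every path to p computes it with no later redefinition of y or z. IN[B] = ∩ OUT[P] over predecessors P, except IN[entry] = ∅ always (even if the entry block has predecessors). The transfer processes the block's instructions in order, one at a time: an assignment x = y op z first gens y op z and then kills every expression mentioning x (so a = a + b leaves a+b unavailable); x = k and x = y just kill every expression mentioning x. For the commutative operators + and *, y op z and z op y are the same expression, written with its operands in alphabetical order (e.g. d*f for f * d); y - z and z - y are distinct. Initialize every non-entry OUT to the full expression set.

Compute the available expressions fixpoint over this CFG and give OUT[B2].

Per-block solution:
  B0: | IN={} | OUT={c*c}
  B1: | IN={} | OUT={e-f}
  B2: | IN={e-f} | OUT={e-f}
  B3: | IN={} | OUT={d-d}
  B4: | IN={d-d} | OUT={a-e}
  B5: | IN={a-e} | OUT={}
  B6: | IN={} | OUT={}
  B7: | IN={} | OUT={d*e}
  B8: | IN={d*e} | OUT={d*e}
  B9: | IN={} | OUT={a-a}

Merge at B2: IN[B2] = OUT[B1] = {e-f}
Applying B2's transfer function to that IN value gives OUT[B2] (row B2 above).

Answer: {e-f}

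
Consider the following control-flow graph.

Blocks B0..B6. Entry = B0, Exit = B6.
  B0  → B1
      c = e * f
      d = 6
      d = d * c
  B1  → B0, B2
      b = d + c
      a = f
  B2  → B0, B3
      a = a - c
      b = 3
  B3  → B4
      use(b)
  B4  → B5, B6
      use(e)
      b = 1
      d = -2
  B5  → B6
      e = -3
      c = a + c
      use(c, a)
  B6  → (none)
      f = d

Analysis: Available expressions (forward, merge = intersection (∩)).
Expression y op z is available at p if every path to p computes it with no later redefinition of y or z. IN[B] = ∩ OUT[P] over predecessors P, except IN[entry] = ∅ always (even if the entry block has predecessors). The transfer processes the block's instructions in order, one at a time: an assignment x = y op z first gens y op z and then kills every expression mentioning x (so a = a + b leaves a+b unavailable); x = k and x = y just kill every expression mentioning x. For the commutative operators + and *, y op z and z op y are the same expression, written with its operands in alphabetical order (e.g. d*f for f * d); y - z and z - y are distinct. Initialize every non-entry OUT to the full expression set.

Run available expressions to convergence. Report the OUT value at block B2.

Per-block solution:
  B0:   IN={}   OUT={e*f}
  B1:   IN={e*f}   OUT={c+d, e*f}
  B2:   IN={c+d, e*f}   OUT={c+d, e*f}
  B3:   IN={c+d, e*f}   OUT={c+d, e*f}
  B4:   IN={c+d, e*f}   OUT={e*f}
  B5:   IN={e*f}   OUT={}
  B6:   IN={}   OUT={}

Merge at B2: IN[B2] = OUT[B1] = {c+d, e*f}
Applying B2's transfer function to that IN value gives OUT[B2] (row B2 above).

Answer: {c+d, e*f}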